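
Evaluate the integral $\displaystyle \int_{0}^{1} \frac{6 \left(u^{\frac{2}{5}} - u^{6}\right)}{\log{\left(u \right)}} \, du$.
$- \log{\left(15625 \right)}$

Introduce a parameter $a$ in the exponent: let $I(a) = \int_{0}^{1} \frac{6 \left(u^{\frac{2}{5}} - u^{a}\right)}{\log{\left(u \right)}} \, du$.

Since $\dfrac{\partial}{\partial a}\,u^{a} = u^{a} \ln u$, the $\ln u$ in the denominator cancels and
$$\frac{dI}{da} = \int_{0}^{1} -6 u^{a} \, du = -6 \left[\frac{u^{a+1}}{a+1}\right]_0^1 = - \frac{6}{a + 1}.$$

Integrating with respect to $a$ gives $I(a) = - \log{\left(\frac{15625 \left(a + 1\right)^{6}}{117649} \right)} + C$.

At $a = \frac{2}{5}$ the integrand is identically $0$, so $I(\frac{2}{5}) = 0$. The closed form gives $0$, hence $C = 0$.

Setting $a = 6$:
$$I = - \log{\left(15625 \right)}.$$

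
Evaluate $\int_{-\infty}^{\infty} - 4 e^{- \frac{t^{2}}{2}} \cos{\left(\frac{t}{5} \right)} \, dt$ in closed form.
$- \frac{4 \sqrt{2} \sqrt{\pi}}{e^{\frac{1}{50}}}$

Treat the cosine frequency as a parameter and define $I(b) = \int_{-\infty}^{\infty} - 4 e^{- \frac{t^{2}}{2}} \cos{\left(b t \right)} \, dt$.

Differentiating under the integral sign,
$$I'(b) = \int_{-\infty}^{\infty} 4 t e^{- \frac{t^{2}}{2}} \sin{\left(b t \right)} \, dt.$$

Integrate $\int_{-\infty}^{\infty} t \sin(b t)\, e^{- \frac{t^{2}}{2}}\, dt$ by parts with $u = \sin(b t)$ and $dv = t\, e^{- \frac{t^{2}}{2}}\, dt$, giving $v = - e^{- \frac{t^{2}}{2}}$. The boundary term vanishes and
$$\int_{-\infty}^{\infty} t \sin(b t)\, e^{- \frac{t^{2}}{2}}\, dt = b \int_{-\infty}^{\infty} \cos(b t)\, e^{- \frac{t^{2}}{2}}\, dt,$$
so $I'(b) = - b\, I(b)$.

This is a separable first-order ODE; solving with the initial condition $I(0) = \int_{-\infty}^{\infty} - 4 e^{- \frac{t^{2}}{2}}\,dt = - 4 \sqrt{2} \sqrt{\pi}$ gives
$$I(b) = - 4 \sqrt{2} \sqrt{\pi} e^{- \frac{b^{2}}{2}}.$$

Setting $b = \frac{1}{5}$:
$$I = - \frac{4 \sqrt{2} \sqrt{\pi}}{e^{\frac{1}{50}}}.$$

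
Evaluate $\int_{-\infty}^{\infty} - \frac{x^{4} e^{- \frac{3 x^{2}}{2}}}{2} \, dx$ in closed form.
$- \frac{\sqrt{6} \sqrt{\pi}}{18}$

Begin with the known integral
$$J(a) = \int_{-\infty}^{\infty} - \frac{e^{- a x^{2}}}{2} \, dx = - \frac{\sqrt{\pi}}{2 \sqrt{a}}.$$

Differentiating under the integral sign brings down a factor of $(-x^2)$:
$$\frac{dJ}{da} = \int_{-\infty}^{\infty} \frac{x^{2} e^{- a x^{2}}}{2} \, dx = \frac{\sqrt{\pi}}{4 a^{\frac{3}{2}}}.$$

Repeating twice in total — each differentiation brings down another $(-x^2)$ — gives
$$\frac{d^{2}J}{da^{2}} = \int_{-\infty}^{\infty} - \frac{x^{4} e^{- a x^{2}}}{2} \, dx = - \frac{3 \sqrt{\pi}}{8 a^{\frac{5}{2}}},$$
and the integrand here is exactly the target integrand, so $I = - \frac{3 \sqrt{\pi}}{8 a^{\frac{5}{2}}}$.

Setting $a = \frac{3}{2}$:
$$I = - \frac{\sqrt{6} \sqrt{\pi}}{18}.$$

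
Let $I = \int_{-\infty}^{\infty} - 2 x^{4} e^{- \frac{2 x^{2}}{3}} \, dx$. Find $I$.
$- \frac{27 \sqrt{6} \sqrt{\pi}}{16}$

Start from the elementary integral
$$J(a) = \int_{-\infty}^{\infty} - 2 e^{- a x^{2}} \, dx = - \frac{2 \sqrt{\pi}}{\sqrt{a}}.$$

Differentiating under the integral sign brings down a factor of $(-x^2)$:
$$\frac{dJ}{da} = \int_{-\infty}^{\infty} 2 x^{2} e^{- a x^{2}} \, dx = \frac{\sqrt{\pi}}{a^{\frac{3}{2}}}.$$

Repeating twice in total — each differentiation brings down another $(-x^2)$ — gives
$$\frac{d^{2}J}{da^{2}} = \int_{-\infty}^{\infty} - 2 x^{4} e^{- a x^{2}} \, dx = - \frac{3 \sqrt{\pi}}{2 a^{\frac{5}{2}}},$$
and the integrand here is exactly the target integrand, so $I = - \frac{3 \sqrt{\pi}}{2 a^{\frac{5}{2}}}$.

Setting $a = \frac{2}{3}$:
$$I = - \frac{27 \sqrt{6} \sqrt{\pi}}{16}.$$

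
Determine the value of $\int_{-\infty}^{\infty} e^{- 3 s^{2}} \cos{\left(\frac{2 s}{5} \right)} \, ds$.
$\frac{\sqrt{3} \sqrt{\pi}}{3 e^{\frac{1}{75}}}$

Treat the cosine frequency as a parameter and define $I(b) = \int_{-\infty}^{\infty} e^{- 3 s^{2}} \cos{\left(b s \right)} \, ds$.

Differentiating under the integral sign,
$$I'(b) = \int_{-\infty}^{\infty} - s e^{- 3 s^{2}} \sin{\left(b s \right)} \, ds.$$

Integrate $\int_{-\infty}^{\infty} s \sin(b s)\, e^{- 3 s^{2}}\, ds$ by parts with $u = \sin(b s)$ and $dv = s\, e^{- 3 s^{2}}\, ds$, giving $v = - \frac{e^{- 3 s^{2}}}{6}$. The boundary term vanishes and
$$\int_{-\infty}^{\infty} s \sin(b s)\, e^{- 3 s^{2}}\, ds = \frac{b}{6} \int_{-\infty}^{\infty} \cos(b s)\, e^{- 3 s^{2}}\, ds,$$
so $I'(b) = - \frac{b}{6}\, I(b)$.

This is a separable first-order ODE; solving with the initial condition $I(0) = \int_{-\infty}^{\infty} e^{- 3 s^{2}}\,ds = \frac{\sqrt{3} \sqrt{\pi}}{3}$ gives
$$I(b) = \frac{\sqrt{3} \sqrt{\pi} e^{- \frac{b^{2}}{12}}}{3}.$$

Setting $b = \frac{2}{5}$:
$$I = \frac{\sqrt{3} \sqrt{\pi}}{3 e^{\frac{1}{75}}}.$$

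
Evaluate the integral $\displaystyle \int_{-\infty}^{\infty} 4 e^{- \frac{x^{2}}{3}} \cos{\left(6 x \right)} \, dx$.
$\frac{4 \sqrt{3} \sqrt{\pi}}{e^{27}}$

Treat the cosine frequency as a parameter and define $I(b) = \int_{-\infty}^{\infty} 4 e^{- \frac{x^{2}}{3}} \cos{\left(b x \right)} \, dx$.

Differentiating under the integral sign,
$$I'(b) = \int_{-\infty}^{\infty} - 4 x e^{- \frac{x^{2}}{3}} \sin{\left(b x \right)} \, dx.$$

Integrate $\int_{-\infty}^{\infty} x \sin(b x)\, e^{- \frac{x^{2}}{3}}\, dx$ by parts with $u = \sin(b x)$ and $dv = x\, e^{- \frac{x^{2}}{3}}\, dx$, giving $v = - \frac{3 e^{- \frac{x^{2}}{3}}}{2}$. The boundary term vanishes and
$$\int_{-\infty}^{\infty} x \sin(b x)\, e^{- \frac{x^{2}}{3}}\, dx = \frac{3 b}{2} \int_{-\infty}^{\infty} \cos(b x)\, e^{- \frac{x^{2}}{3}}\, dx,$$
so $I'(b) = - \frac{3 b}{2}\, I(b)$.

This is a separable first-order ODE; solving with the initial condition $I(0) = \int_{-\infty}^{\infty} 4 e^{- \frac{x^{2}}{3}}\,dx = 4 \sqrt{3} \sqrt{\pi}$ gives
$$I(b) = 4 \sqrt{3} \sqrt{\pi} e^{- \frac{3 b^{2}}{4}}.$$

Setting $b = 6$:
$$I = \frac{4 \sqrt{3} \sqrt{\pi}}{e^{27}}.$$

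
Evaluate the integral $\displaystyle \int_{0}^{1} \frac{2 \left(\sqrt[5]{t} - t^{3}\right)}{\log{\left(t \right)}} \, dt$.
$\log{\left(\frac{9}{100} \right)}$

Consider the one-parameter family: let $I(a) = \int_{0}^{1} \frac{2 \left(- t^{3} + t^{a}\right)}{\log{\left(t \right)}} \, dt$.

Since $\dfrac{\partial}{\partial a}\,t^{a} = t^{a} \ln t$, the $\ln t$ in the denominator cancels and
$$\frac{dI}{da} = \int_{0}^{1} 2 t^{a} \, dt = 2 \left[\frac{t^{a+1}}{a+1}\right]_0^1 = \frac{2}{a + 1}.$$

Integrating with respect to $a$ gives $I(a) = \log{\left(\frac{\left(a + 1\right)^{2}}{16} \right)} + C$.

At $a = 3$ the integrand is identically $0$, so $I(3) = 0$. The closed form gives $0$, hence $C = 0$.

Setting $a = \frac{1}{5}$:
$$I = \log{\left(\frac{9}{100} \right)}.$$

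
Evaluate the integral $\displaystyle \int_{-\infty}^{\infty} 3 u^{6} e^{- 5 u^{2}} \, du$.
$\frac{9 \sqrt{5} \sqrt{\pi}}{1000}$

Consider the simpler parametrised integral
$$J(a) = \int_{-\infty}^{\infty} 3 e^{- a u^{2}} \, du = \frac{3 \sqrt{\pi}}{\sqrt{a}}.$$

Differentiating under the integral sign brings down a factor of $(-u^2)$:
$$\frac{dJ}{da} = \int_{-\infty}^{\infty} - 3 u^{2} e^{- a u^{2}} \, du = - \frac{3 \sqrt{\pi}}{2 a^{\frac{3}{2}}}.$$

Repeating $3$ times in total — each differentiation brings down another $(-u^2)$ — gives
$$\frac{d^{3}J}{da^{3}} = \int_{-\infty}^{\infty} - 3 u^{6} e^{- a u^{2}} \, du = - \frac{45 \sqrt{\pi}}{8 a^{\frac{7}{2}}},$$
and the integrand here is $(-1)^{3}$ times the target integrand, so $I = (-1)^{3}\,\frac{d^{3}J}{da^{3}} = \frac{45 \sqrt{\pi}}{8 a^{\frac{7}{2}}}$.

Setting $a = 5$:
$$I = \frac{9 \sqrt{5} \sqrt{\pi}}{1000}.$$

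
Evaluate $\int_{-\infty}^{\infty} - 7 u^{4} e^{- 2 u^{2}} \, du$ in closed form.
$- \frac{21 \sqrt{2} \sqrt{\pi}}{32}$

Consider the simpler parametrised integral
$$J(a) = \int_{-\infty}^{\infty} - 7 e^{- a u^{2}} \, du = - \frac{7 \sqrt{\pi}}{\sqrt{a}}.$$

Differentiating under the integral sign brings down a factor of $(-u^2)$:
$$\frac{dJ}{da} = \int_{-\infty}^{\infty} 7 u^{2} e^{- a u^{2}} \, du = \frac{7 \sqrt{\pi}}{2 a^{\frac{3}{2}}}.$$

Repeating twice in total — each differentiation brings down another $(-u^2)$ — gives
$$\frac{d^{2}J}{da^{2}} = \int_{-\infty}^{\infty} - 7 u^{4} e^{- a u^{2}} \, du = - \frac{21 \sqrt{\pi}}{4 a^{\frac{5}{2}}},$$
and the integrand here is exactly the target integrand, so $I = - \frac{21 \sqrt{\pi}}{4 a^{\frac{5}{2}}}$.

Setting $a = 2$:
$$I = - \frac{21 \sqrt{2} \sqrt{\pi}}{32}.$$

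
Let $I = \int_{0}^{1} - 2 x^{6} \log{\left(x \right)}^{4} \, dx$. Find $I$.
$- \frac{48}{16807}$

Start from the elementary integral
$$J(a) = \int_{0}^{1} - 2 x^{a} \, dx = - \frac{2}{a + 1}.$$

Differentiating under the integral sign brings down a factor of $\ln x$:
$$\frac{dJ}{da} = \int_{0}^{1} - 2 x^{a} \log{\left(x \right)} \, dx = \frac{2}{\left(a + 1\right)^{2}}.$$

Repeating $4$ times in total — each differentiation brings down another $\ln x$ — gives
$$\frac{d^{4}J}{da^{4}} = \int_{0}^{1} - 2 x^{a} \log{\left(x \right)}^{4} \, dx = - \frac{48}{\left(a + 1\right)^{5}},$$
and the integrand here is exactly the target integrand, so $I = - \frac{48}{\left(a + 1\right)^{5}}$.

Setting $a = 6$:
$$I = - \frac{48}{16807}.$$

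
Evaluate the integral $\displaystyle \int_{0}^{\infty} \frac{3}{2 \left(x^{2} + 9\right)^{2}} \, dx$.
$\frac{\pi}{72}$

Begin with the known result
$$J(a) = \int_{0}^{\infty} \frac{3}{2 \left(a^{2} + x^{2}\right)} \, dx = \frac{3 \pi}{4 a}.$$

Differentiating under the integral sign with respect to $a$,
$$\frac{dJ}{da} = \int_{0}^{\infty} - \frac{3 a}{\left(a^{2} + x^{2}\right)^{2}} \, dx = - \frac{3 \pi}{4 a^{2}},$$
so $\int_{0}^{\infty} \frac{3}{2 \left(a^{2} + x^{2}\right)^{2}} \, dx = \frac{3 \pi}{8 a^{3}}$.

Setting $a = 3$:
$$I = \frac{\pi}{72}.$$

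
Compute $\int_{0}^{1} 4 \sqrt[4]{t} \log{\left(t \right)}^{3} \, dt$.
$- \frac{6144}{625}$

Consider the simpler parametrised integral
$$J(a) = \int_{0}^{1} 4 t^{a} \, dt = \frac{4}{a + 1}.$$

Differentiating under the integral sign brings down a factor of $\ln t$:
$$\frac{dJ}{da} = \int_{0}^{1} 4 t^{a} \log{\left(t \right)} \, dt = - \frac{4}{\left(a + 1\right)^{2}}.$$

Repeating $3$ times in total — each differentiation brings down another $\ln t$ — gives
$$\frac{d^{3}J}{da^{3}} = \int_{0}^{1} 4 t^{a} \log{\left(t \right)}^{3} \, dt = - \frac{24}{\left(a + 1\right)^{4}},$$
and the integrand here is exactly the target integrand, so $I = - \frac{24}{\left(a + 1\right)^{4}}$.

Setting $a = \frac{1}{4}$:
$$I = - \frac{6144}{625}.$$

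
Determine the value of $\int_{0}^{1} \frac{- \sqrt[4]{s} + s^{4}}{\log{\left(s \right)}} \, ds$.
$\log{\left(4 \right)}$

Consider the one-parameter family: let $I(a) = \int_{0}^{1} \frac{s^{4} - s^{a}}{\log{\left(s \right)}} \, ds$.

Since $\dfrac{\partial}{\partial a}\,s^{a} = s^{a} \ln s$, the $\ln s$ in the denominator cancels and
$$\frac{dI}{da} = \int_{0}^{1} -1 s^{a} \, ds = -1 \left[\frac{s^{a+1}}{a+1}\right]_0^1 = - \frac{1}{a + 1}.$$

Integrating with respect to $a$ gives $I(a) = \log{\left(\frac{5}{a + 1} \right)} + C$.

At $a = 4$ the integrand is identically $0$, so $I(4) = 0$. The closed form gives $0$, hence $C = 0$.

Setting $a = \frac{1}{4}$:
$$I = \log{\left(4 \right)}.$$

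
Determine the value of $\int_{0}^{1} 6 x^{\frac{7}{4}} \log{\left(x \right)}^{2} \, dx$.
$\frac{768}{1331}$

Start from the elementary integral
$$J(a) = \int_{0}^{1} 6 x^{a} \, dx = \frac{6}{a + 1}.$$

Differentiating under the integral sign brings down a factor of $\ln x$:
$$\frac{dJ}{da} = \int_{0}^{1} 6 x^{a} \log{\left(x \right)} \, dx = - \frac{6}{\left(a + 1\right)^{2}}.$$

Repeating twice in total — each differentiation brings down another $\ln x$ — gives
$$\frac{d^{2}J}{da^{2}} = \int_{0}^{1} 6 x^{a} \log{\left(x \right)}^{2} \, dx = \frac{12}{\left(a + 1\right)^{3}},$$
and the integrand here is exactly the target integrand, so $I = \frac{12}{\left(a + 1\right)^{3}}$.

Setting $a = \frac{7}{4}$:
$$I = \frac{768}{1331}.$$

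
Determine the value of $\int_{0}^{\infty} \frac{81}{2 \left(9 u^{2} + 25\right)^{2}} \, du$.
$\frac{27 \pi}{1000}$

Start from the standard arctangent integral
$$J(a) = \int_{0}^{\infty} \frac{1}{2 \left(a^{2} + u^{2}\right)} \, du = \frac{\pi}{4 a}.$$

Differentiating under the integral sign with respect to $a$,
$$\frac{dJ}{da} = \int_{0}^{\infty} - \frac{a}{\left(a^{2} + u^{2}\right)^{2}} \, du = - \frac{\pi}{4 a^{2}},$$
so $\int_{0}^{\infty} \frac{1}{2 \left(a^{2} + u^{2}\right)^{2}} \, du = \frac{\pi}{8 a^{3}}$.

Setting $a = \frac{5}{3}$:
$$I = \frac{27 \pi}{1000}.$$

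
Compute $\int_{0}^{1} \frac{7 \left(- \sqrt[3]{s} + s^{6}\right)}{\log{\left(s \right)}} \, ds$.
$\log{\left(\frac{1801088541}{16384} \right)}$

Introduce a parameter $a$ in the exponent: let $I(a) = \int_{0}^{1} \frac{7 \left(- \sqrt[3]{s} + s^{a}\right)}{\log{\left(s \right)}} \, ds$.

Since $\dfrac{\partial}{\partial a}\,s^{a} = s^{a} \ln s$, the $\ln s$ in the denominator cancels and
$$\frac{dI}{da} = \int_{0}^{1} 7 s^{a} \, ds = 7 \left[\frac{s^{a+1}}{a+1}\right]_0^1 = \frac{7}{a + 1}.$$

Integrating with respect to $a$ gives $I(a) = \log{\left(\frac{2187 \left(a + 1\right)^{7}}{16384} \right)} + C$.

At $a = \frac{1}{3}$ the integrand is identically $0$, so $I(\frac{1}{3}) = 0$. The closed form gives $0$, hence $C = 0$.

Setting $a = 6$:
$$I = \log{\left(\frac{1801088541}{16384} \right)}.$$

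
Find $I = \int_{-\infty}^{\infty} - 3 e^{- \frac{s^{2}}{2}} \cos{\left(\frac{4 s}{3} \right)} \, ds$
$- \frac{3 \sqrt{2} \sqrt{\pi}}{e^{\frac{8}{9}}}$

Treat the cosine frequency as a parameter and define $I(b) = \int_{-\infty}^{\infty} - 3 e^{- \frac{s^{2}}{2}} \cos{\left(b s \right)} \, ds$.

Differentiating under the integral sign,
$$I'(b) = \int_{-\infty}^{\infty} 3 s e^{- \frac{s^{2}}{2}} \sin{\left(b s \right)} \, ds.$$

Integrate $\int_{-\infty}^{\infty} s \sin(b s)\, e^{- \frac{s^{2}}{2}}\, ds$ by parts with $u = \sin(b s)$ and $dv = s\, e^{- \frac{s^{2}}{2}}\, ds$, giving $v = - e^{- \frac{s^{2}}{2}}$. The boundary term vanishes and
$$\int_{-\infty}^{\infty} s \sin(b s)\, e^{- \frac{s^{2}}{2}}\, ds = b \int_{-\infty}^{\infty} \cos(b s)\, e^{- \frac{s^{2}}{2}}\, ds,$$
so $I'(b) = - b\, I(b)$.

This is a separable first-order ODE; solving with the initial condition $I(0) = \int_{-\infty}^{\infty} - 3 e^{- \frac{s^{2}}{2}}\,ds = - 3 \sqrt{2} \sqrt{\pi}$ gives
$$I(b) = - 3 \sqrt{2} \sqrt{\pi} e^{- \frac{b^{2}}{2}}.$$

Setting $b = \frac{4}{3}$:
$$I = - \frac{3 \sqrt{2} \sqrt{\pi}}{e^{\frac{8}{9}}}.$$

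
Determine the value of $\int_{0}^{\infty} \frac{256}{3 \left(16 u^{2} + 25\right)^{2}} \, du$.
$\frac{16 \pi}{375}$

Begin with the known result
$$J(a) = \int_{0}^{\infty} \frac{1}{3 \left(a^{2} + u^{2}\right)} \, du = \frac{\pi}{6 a}.$$

Differentiating under the integral sign with respect to $a$,
$$\frac{dJ}{da} = \int_{0}^{\infty} - \frac{2 a}{3 \left(a^{2} + u^{2}\right)^{2}} \, du = - \frac{\pi}{6 a^{2}},$$
so $\int_{0}^{\infty} \frac{1}{3 \left(a^{2} + u^{2}\right)^{2}} \, du = \frac{\pi}{12 a^{3}}$.

Setting $a = \frac{5}{4}$:
$$I = \frac{16 \pi}{375}.$$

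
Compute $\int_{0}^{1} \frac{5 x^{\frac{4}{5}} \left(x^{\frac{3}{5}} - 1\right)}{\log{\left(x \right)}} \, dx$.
$- \log{\left(\frac{243}{1024} \right)}$

Replace the exponent $\frac{4}{5}$ by a parameter $a$: let $I(a) = \int_{0}^{1} \frac{5 \left(x^{\frac{7}{5}} - x^{a}\right)}{\log{\left(x \right)}} \, dx$.

Since $\dfrac{\partial}{\partial a}\,x^{a} = x^{a} \ln x$, the $\ln x$ in the denominator cancels and
$$\frac{dI}{da} = \int_{0}^{1} -5 x^{a} \, dx = -5 \left[\frac{x^{a+1}}{a+1}\right]_0^1 = - \frac{5}{a + 1}.$$

Integrating with respect to $a$ gives $I(a) = - \log{\left(\frac{3125 \left(a + 1\right)^{5}}{248832} \right)} + C$.

At $a = \frac{7}{5}$ the integrand is identically $0$, so $I(\frac{7}{5}) = 0$. The closed form gives $0$, hence $C = 0$.

Setting $a = \frac{4}{5}$:
$$I = - \log{\left(\frac{243}{1024} \right)}.$$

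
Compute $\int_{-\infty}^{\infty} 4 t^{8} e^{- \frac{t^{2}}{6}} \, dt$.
$34020 \sqrt{6} \sqrt{\pi}$

Consider the simpler parametrised integral
$$J(a) = \int_{-\infty}^{\infty} 4 e^{- a t^{2}} \, dt = \frac{4 \sqrt{\pi}}{\sqrt{a}}.$$

Differentiating under the integral sign brings down a factor of $(-t^2)$:
$$\frac{dJ}{da} = \int_{-\infty}^{\infty} - 4 t^{2} e^{- a t^{2}} \, dt = - \frac{2 \sqrt{\pi}}{a^{\frac{3}{2}}}.$$

Repeating $4$ times in total — each differentiation brings down another $(-t^2)$ — gives
$$\frac{d^{4}J}{da^{4}} = \int_{-\infty}^{\infty} 4 t^{8} e^{- a t^{2}} \, dt = \frac{105 \sqrt{\pi}}{4 a^{\frac{9}{2}}},$$
and the integrand here is exactly the target integrand, so $I = \frac{105 \sqrt{\pi}}{4 a^{\frac{9}{2}}}$.

Setting $a = \frac{1}{6}$:
$$I = 34020 \sqrt{6} \sqrt{\pi}.$$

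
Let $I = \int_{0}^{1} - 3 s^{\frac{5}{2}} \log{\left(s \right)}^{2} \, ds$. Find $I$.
$- \frac{48}{343}$

Begin with the known integral
$$J(a) = \int_{0}^{1} - 3 s^{a} \, ds = - \frac{3}{a + 1}.$$

Differentiating under the integral sign brings down a factor of $\ln s$:
$$\frac{dJ}{da} = \int_{0}^{1} - 3 s^{a} \log{\left(s \right)} \, ds = \frac{3}{\left(a + 1\right)^{2}}.$$

Repeating twice in total — each differentiation brings down another $\ln s$ — gives
$$\frac{d^{2}J}{da^{2}} = \int_{0}^{1} - 3 s^{a} \log{\left(s \right)}^{2} \, ds = - \frac{6}{\left(a + 1\right)^{3}},$$
and the integrand here is exactly the target integrand, so $I = - \frac{6}{\left(a + 1\right)^{3}}$.

Setting $a = \frac{5}{2}$:
$$I = - \frac{48}{343}.$$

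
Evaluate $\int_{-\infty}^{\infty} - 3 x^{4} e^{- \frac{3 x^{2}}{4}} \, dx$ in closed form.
$- \frac{8 \sqrt{3} \sqrt{\pi}}{3}$

Start from the elementary integral
$$J(a) = \int_{-\infty}^{\infty} - 3 e^{- a x^{2}} \, dx = - \frac{3 \sqrt{\pi}}{\sqrt{a}}.$$

Differentiating under the integral sign brings down a factor of $(-x^2)$:
$$\frac{dJ}{da} = \int_{-\infty}^{\infty} 3 x^{2} e^{- a x^{2}} \, dx = \frac{3 \sqrt{\pi}}{2 a^{\frac{3}{2}}}.$$

Repeating twice in total — each differentiation brings down another $(-x^2)$ — gives
$$\frac{d^{2}J}{da^{2}} = \int_{-\infty}^{\infty} - 3 x^{4} e^{- a x^{2}} \, dx = - \frac{9 \sqrt{\pi}}{4 a^{\frac{5}{2}}},$$
and the integrand here is exactly the target integrand, so $I = - \frac{9 \sqrt{\pi}}{4 a^{\frac{5}{2}}}$.

Setting $a = \frac{3}{4}$:
$$I = - \frac{8 \sqrt{3} \sqrt{\pi}}{3}.$$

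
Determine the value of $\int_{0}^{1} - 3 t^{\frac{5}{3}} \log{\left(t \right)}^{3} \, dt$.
$\frac{729}{2048}$

Start from the elementary integral
$$J(a) = \int_{0}^{1} - 3 t^{a} \, dt = - \frac{3}{a + 1}.$$

Differentiating under the integral sign brings down a factor of $\ln t$:
$$\frac{dJ}{da} = \int_{0}^{1} - 3 t^{a} \log{\left(t \right)} \, dt = \frac{3}{\left(a + 1\right)^{2}}.$$

Repeating $3$ times in total — each differentiation brings down another $\ln t$ — gives
$$\frac{d^{3}J}{da^{3}} = \int_{0}^{1} - 3 t^{a} \log{\left(t \right)}^{3} \, dt = \frac{18}{\left(a + 1\right)^{4}},$$
and the integrand here is exactly the target integrand, so $I = \frac{18}{\left(a + 1\right)^{4}}$.

Setting $a = \frac{5}{3}$:
$$I = \frac{729}{2048}.$$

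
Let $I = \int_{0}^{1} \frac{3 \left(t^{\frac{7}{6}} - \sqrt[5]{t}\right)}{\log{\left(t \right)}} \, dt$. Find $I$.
$\log{\left(\frac{274625}{46656} \right)}$

Introduce a parameter $a$ in the exponent: let $I(a) = \int_{0}^{1} \frac{3 \left(- \sqrt[5]{t} + t^{a}\right)}{\log{\left(t \right)}} \, dt$.

Since $\dfrac{\partial}{\partial a}\,t^{a} = t^{a} \ln t$, the $\ln t$ in the denominator cancels and
$$\frac{dI}{da} = \int_{0}^{1} 3 t^{a} \, dt = 3 \left[\frac{t^{a+1}}{a+1}\right]_0^1 = \frac{3}{a + 1}.$$

Integrating with respect to $a$ gives $I(a) = \log{\left(\frac{125 \left(a + 1\right)^{3}}{216} \right)} + C$.

At $a = \frac{1}{5}$ the integrand is identically $0$, so $I(\frac{1}{5}) = 0$. The closed form gives $0$, hence $C = 0$.

Setting $a = \frac{7}{6}$:
$$I = \log{\left(\frac{274625}{46656} \right)}.$$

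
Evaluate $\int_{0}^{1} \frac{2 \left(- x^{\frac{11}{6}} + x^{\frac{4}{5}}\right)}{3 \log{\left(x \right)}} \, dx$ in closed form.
$\log{\left(\frac{9 \cdot 2^{\frac{2}{3}} \sqrt[3]{85}}{85} \right)}$

Replace the exponent $\frac{4}{5}$ by a parameter $a$: let $I(a) = \int_{0}^{1} \frac{2 \left(- x^{\frac{11}{6}} + x^{a}\right)}{3 \log{\left(x \right)}} \, dx$.

Since $\dfrac{\partial}{\partial a}\,x^{a} = x^{a} \ln x$, the $\ln x$ in the denominator cancels and
$$\frac{dI}{da} = \int_{0}^{1} \frac{2}{3} x^{a} \, dx = \frac{2}{3} \left[\frac{x^{a+1}}{a+1}\right]_0^1 = \frac{2}{3 \left(a + 1\right)}.$$

Integrating with respect to $a$ gives $I(a) = \log{\left(\frac{\sqrt[3]{17} \cdot 6^{\frac{2}{3}} \left(a + 1\right)^{\frac{2}{3}}}{17} \right)} + C$.

At $a = \frac{11}{6}$ the integrand is identically $0$, so $I(\frac{11}{6}) = 0$. The closed form gives $0$, hence $C = 0$.

Setting $a = \frac{4}{5}$:
$$I = \log{\left(\frac{9 \cdot 2^{\frac{2}{3}} \sqrt[3]{85}}{85} \right)}.$$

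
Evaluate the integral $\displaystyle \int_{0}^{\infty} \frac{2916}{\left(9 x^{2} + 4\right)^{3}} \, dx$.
$\frac{729 \pi}{128}$

Start from the standard arctangent integral
$$J(a) = \int_{0}^{\infty} \frac{4}{a^{2} + x^{2}} \, dx = \frac{2 \pi}{a}.$$

Differentiating under the integral sign with respect to $a$,
$$\frac{dJ}{da} = \int_{0}^{\infty} - \frac{8 a}{\left(a^{2} + x^{2}\right)^{2}} \, dx = - \frac{2 \pi}{a^{2}},$$
so $\int_{0}^{\infty} \frac{4}{\left(a^{2} + x^{2}\right)^{2}} \, dx = \frac{\pi}{a^{3}}$.

Repeating — each differentiation of $1/(x^2+a^2)^j$ produces $-2ja/(x^2+a^2)^{j+1}$ — and dividing through by $-2ja$ at each step yields, after $2$ differentiations in total,
$$\int_{0}^{\infty} \frac{4}{\left(a^{2} + x^{2}\right)^{3}} \, dx = \frac{3 \pi}{4 a^{5}}.$$

Setting $a = \frac{2}{3}$:
$$I = \frac{729 \pi}{128}.$$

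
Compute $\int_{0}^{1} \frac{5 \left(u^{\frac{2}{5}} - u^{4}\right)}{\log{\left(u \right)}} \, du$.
$- \log{\left(\frac{9765625}{16807} \right)}$

Consider the one-parameter family: let $I(a) = \int_{0}^{1} \frac{5 \left(u^{\frac{2}{5}} - u^{a}\right)}{\log{\left(u \right)}} \, du$.

Since $\dfrac{\partial}{\partial a}\,u^{a} = u^{a} \ln u$, the $\ln u$ in the denominator cancels and
$$\frac{dI}{da} = \int_{0}^{1} -5 u^{a} \, du = -5 \left[\frac{u^{a+1}}{a+1}\right]_0^1 = - \frac{5}{a + 1}.$$

Integrating with respect to $a$ gives $I(a) = - \log{\left(\frac{3125 \left(a + 1\right)^{5}}{16807} \right)} + C$.

At $a = \frac{2}{5}$ the integrand is identically $0$, so $I(\frac{2}{5}) = 0$. The closed form gives $0$, hence $C = 0$.

Setting $a = 4$:
$$I = - \log{\left(\frac{9765625}{16807} \right)}.$$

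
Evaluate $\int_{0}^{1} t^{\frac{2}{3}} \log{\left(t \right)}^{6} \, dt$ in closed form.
$\frac{314928}{15625}$

Begin with the known integral
$$J(a) = \int_{0}^{1} t^{a} \, dt = \frac{1}{a + 1}.$$

Differentiating under the integral sign brings down a factor of $\ln t$:
$$\frac{dJ}{da} = \int_{0}^{1} t^{a} \log{\left(t \right)} \, dt = - \frac{1}{\left(a + 1\right)^{2}}.$$

Repeating $6$ times in total — each differentiation brings down another $\ln t$ — gives
$$\frac{d^{6}J}{da^{6}} = \int_{0}^{1} t^{a} \log{\left(t \right)}^{6} \, dt = \frac{720}{\left(a + 1\right)^{7}},$$
and the integrand here is exactly the target integrand, so $I = \frac{720}{\left(a + 1\right)^{7}}$.

Setting $a = \frac{2}{3}$:
$$I = \frac{314928}{15625}.$$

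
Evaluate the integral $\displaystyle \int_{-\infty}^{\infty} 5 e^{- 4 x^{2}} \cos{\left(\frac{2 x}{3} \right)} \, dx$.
$\frac{5 \sqrt{\pi}}{2 e^{\frac{1}{36}}}$

Treat the cosine frequency as a parameter and define $I(b) = \int_{-\infty}^{\infty} 5 e^{- 4 x^{2}} \cos{\left(b x \right)} \, dx$.

Differentiating under the integral sign,
$$I'(b) = \int_{-\infty}^{\infty} - 5 x e^{- 4 x^{2}} \sin{\left(b x \right)} \, dx.$$

Integrate $\int_{-\infty}^{\infty} x \sin(b x)\, e^{- 4 x^{2}}\, dx$ by parts with $u = \sin(b x)$ and $dv = x\, e^{- 4 x^{2}}\, dx$, giving $v = - \frac{e^{- 4 x^{2}}}{8}$. The boundary term vanishes and
$$\int_{-\infty}^{\infty} x \sin(b x)\, e^{- 4 x^{2}}\, dx = \frac{b}{8} \int_{-\infty}^{\infty} \cos(b x)\, e^{- 4 x^{2}}\, dx,$$
so $I'(b) = - \frac{b}{8}\, I(b)$.

This is a separable first-order ODE; solving with the initial condition $I(0) = \int_{-\infty}^{\infty} 5 e^{- 4 x^{2}}\,dx = \frac{5 \sqrt{\pi}}{2}$ gives
$$I(b) = \frac{5 \sqrt{\pi} e^{- \frac{b^{2}}{16}}}{2}.$$

Setting $b = \frac{2}{3}$:
$$I = \frac{5 \sqrt{\pi}}{2 e^{\frac{1}{36}}}.$$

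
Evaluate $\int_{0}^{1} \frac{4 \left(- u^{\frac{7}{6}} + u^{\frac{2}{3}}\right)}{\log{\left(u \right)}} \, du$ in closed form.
$- \log{\left(\frac{28561}{10000} \right)}$

Introduce a parameter $a$ in the exponent: let $I(a) = \int_{0}^{1} \frac{4 \left(u^{\frac{2}{3}} - u^{a}\right)}{\log{\left(u \right)}} \, du$.

Since $\dfrac{\partial}{\partial a}\,u^{a} = u^{a} \ln u$, the $\ln u$ in the denominator cancels and
$$\frac{dI}{da} = \int_{0}^{1} -4 u^{a} \, du = -4 \left[\frac{u^{a+1}}{a+1}\right]_0^1 = - \frac{4}{a + 1}.$$

Integrating with respect to $a$ gives $I(a) = - \log{\left(\frac{81 \left(a + 1\right)^{4}}{625} \right)} + C$.

At $a = \frac{2}{3}$ the integrand is identically $0$, so $I(\frac{2}{3}) = 0$. The closed form gives $0$, hence $C = 0$.

Setting $a = \frac{7}{6}$:
$$I = - \log{\left(\frac{28561}{10000} \right)}.$$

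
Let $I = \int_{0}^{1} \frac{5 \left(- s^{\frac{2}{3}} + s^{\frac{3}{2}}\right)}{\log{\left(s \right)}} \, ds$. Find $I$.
$- \log{\left(\frac{32}{243} \right)}$

Consider the one-parameter family: let $I(a) = \int_{0}^{1} \frac{5 \left(s^{\frac{3}{2}} - s^{a}\right)}{\log{\left(s \right)}} \, ds$.

Since $\dfrac{\partial}{\partial a}\,s^{a} = s^{a} \ln s$, the $\ln s$ in the denominator cancels and
$$\frac{dI}{da} = \int_{0}^{1} -5 s^{a} \, ds = -5 \left[\frac{s^{a+1}}{a+1}\right]_0^1 = - \frac{5}{a + 1}.$$

Integrating with respect to $a$ gives $I(a) = - \log{\left(\frac{32 \left(a + 1\right)^{5}}{3125} \right)} + C$.

At $a = \frac{3}{2}$ the integrand is identically $0$, so $I(\frac{3}{2}) = 0$. The closed form gives $0$, hence $C = 0$.

Setting $a = \frac{2}{3}$:
$$I = - \log{\left(\frac{32}{243} \right)}.$$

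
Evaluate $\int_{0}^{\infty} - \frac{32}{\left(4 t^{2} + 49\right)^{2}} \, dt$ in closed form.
$- \frac{4 \pi}{343}$

Start from the standard arctangent integral
$$J(a) = \int_{0}^{\infty} - \frac{2}{a^{2} + t^{2}} \, dt = - \frac{\pi}{a}.$$

Differentiating under the integral sign with respect to $a$,
$$\frac{dJ}{da} = \int_{0}^{\infty} \frac{4 a}{\left(a^{2} + t^{2}\right)^{2}} \, dt = \frac{\pi}{a^{2}},$$
so $\int_{0}^{\infty} - \frac{2}{\left(a^{2} + t^{2}\right)^{2}} \, dt = - \frac{\pi}{2 a^{3}}$.

Setting $a = \frac{7}{2}$:
$$I = - \frac{4 \pi}{343}.$$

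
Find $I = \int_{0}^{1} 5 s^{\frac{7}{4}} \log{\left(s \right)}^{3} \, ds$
$- \frac{7680}{14641}$

Consider the simpler parametrised integral
$$J(a) = \int_{0}^{1} 5 s^{a} \, ds = \frac{5}{a + 1}.$$

Differentiating under the integral sign brings down a factor of $\ln s$:
$$\frac{dJ}{da} = \int_{0}^{1} 5 s^{a} \log{\left(s \right)} \, ds = - \frac{5}{\left(a + 1\right)^{2}}.$$

Repeating $3$ times in total — each differentiation brings down another $\ln s$ — gives
$$\frac{d^{3}J}{da^{3}} = \int_{0}^{1} 5 s^{a} \log{\left(s \right)}^{3} \, ds = - \frac{30}{\left(a + 1\right)^{4}},$$
and the integrand here is exactly the target integrand, so $I = - \frac{30}{\left(a + 1\right)^{4}}$.

Setting $a = \frac{7}{4}$:
$$I = - \frac{7680}{14641}.$$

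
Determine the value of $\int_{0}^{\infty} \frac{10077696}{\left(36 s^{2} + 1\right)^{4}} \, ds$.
$262440 \pi$

Recall the elementary integral
$$J(a) = \int_{0}^{\infty} \frac{6}{a^{2} + s^{2}} \, ds = \frac{3 \pi}{a}.$$

Differentiating under the integral sign with respect to $a$,
$$\frac{dJ}{da} = \int_{0}^{\infty} - \frac{12 a}{\left(a^{2} + s^{2}\right)^{2}} \, ds = - \frac{3 \pi}{a^{2}},$$
so $\int_{0}^{\infty} \frac{6}{\left(a^{2} + s^{2}\right)^{2}} \, ds = \frac{3 \pi}{2 a^{3}}$.

Repeating — each differentiation of $1/(s^2+a^2)^j$ produces $-2ja/(s^2+a^2)^{j+1}$ — and dividing through by $-2ja$ at each step yields, after $3$ differentiations in total,
$$\int_{0}^{\infty} \frac{6}{\left(a^{2} + s^{2}\right)^{4}} \, ds = \frac{15 \pi}{16 a^{7}}.$$

Setting $a = \frac{1}{6}$:
$$I = 262440 \pi.$$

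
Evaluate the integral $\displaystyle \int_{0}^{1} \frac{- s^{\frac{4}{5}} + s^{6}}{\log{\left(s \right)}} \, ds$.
$\log{\left(\frac{35}{9} \right)}$

Replace the exponent $6$ by a parameter $a$: let $I(a) = \int_{0}^{1} \frac{- s^{\frac{4}{5}} + s^{a}}{\log{\left(s \right)}} \, ds$.

Since $\dfrac{\partial}{\partial a}\,s^{a} = s^{a} \ln s$, the $\ln s$ in the denominator cancels and
$$\frac{dI}{da} = \int_{0}^{1} s^{a} \, ds = \left[\frac{s^{a+1}}{a+1}\right]_0^1 = \frac{1}{a + 1}.$$

Integrating with respect to $a$ gives $I(a) = \log{\left(\frac{5 a}{9} + \frac{5}{9} \right)} + C$.

At $a = \frac{4}{5}$ the integrand is identically $0$, so $I(\frac{4}{5}) = 0$. The closed form gives $0$, hence $C = 0$.

Setting $a = 6$:
$$I = \log{\left(\frac{35}{9} \right)}.$$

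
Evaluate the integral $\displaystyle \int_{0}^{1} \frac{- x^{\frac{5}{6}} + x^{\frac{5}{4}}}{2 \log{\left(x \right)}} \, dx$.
$\log{\left(\frac{3 \sqrt{66}}{22} \right)}$

Replace the exponent $\frac{5}{4}$ by a parameter $a$: let $I(a) = \int_{0}^{1} \frac{- x^{\frac{5}{6}} + x^{a}}{2 \log{\left(x \right)}} \, dx$.

Since $\dfrac{\partial}{\partial a}\,x^{a} = x^{a} \ln x$, the $\ln x$ in the denominator cancels and
$$\frac{dI}{da} = \int_{0}^{1} \frac{1}{2} x^{a} \, dx = \frac{1}{2} \left[\frac{x^{a+1}}{a+1}\right]_0^1 = \frac{1}{2 \left(a + 1\right)}.$$

Integrating with respect to $a$ gives $I(a) = \log{\left(\frac{\sqrt{66} \sqrt{a + 1}}{11} \right)} + C$.

At $a = \frac{5}{6}$ the integrand is identically $0$, so $I(\frac{5}{6}) = 0$. The closed form gives $0$, hence $C = 0$.

Setting $a = \frac{5}{4}$:
$$I = \log{\left(\frac{3 \sqrt{66}}{22} \right)}.$$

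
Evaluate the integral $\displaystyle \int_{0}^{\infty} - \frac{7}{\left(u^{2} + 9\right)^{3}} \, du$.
$- \frac{7 \pi}{1296}$

Begin with the known result
$$J(a) = \int_{0}^{\infty} - \frac{7}{a^{2} + u^{2}} \, du = - \frac{7 \pi}{2 a}.$$

Differentiating under the integral sign with respect to $a$,
$$\frac{dJ}{da} = \int_{0}^{\infty} \frac{14 a}{\left(a^{2} + u^{2}\right)^{2}} \, du = \frac{7 \pi}{2 a^{2}},$$
so $\int_{0}^{\infty} - \frac{7}{\left(a^{2} + u^{2}\right)^{2}} \, du = - \frac{7 \pi}{4 a^{3}}$.

Repeating — each differentiation of $1/(u^2+a^2)^j$ produces $-2ja/(u^2+a^2)^{j+1}$ — and dividing through by $-2ja$ at each step yields, after $2$ differentiations in total,
$$\int_{0}^{\infty} - \frac{7}{\left(a^{2} + u^{2}\right)^{3}} \, du = - \frac{21 \pi}{16 a^{5}}.$$

Setting $a = 3$:
$$I = - \frac{7 \pi}{1296}.$$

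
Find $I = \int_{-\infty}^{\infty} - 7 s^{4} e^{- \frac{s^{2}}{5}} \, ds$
$- \frac{525 \sqrt{5} \sqrt{\pi}}{4}$

Start from the elementary integral
$$J(a) = \int_{-\infty}^{\infty} - 7 e^{- a s^{2}} \, ds = - \frac{7 \sqrt{\pi}}{\sqrt{a}}.$$

Differentiating under the integral sign brings down a factor of $(-s^2)$:
$$\frac{dJ}{da} = \int_{-\infty}^{\infty} 7 s^{2} e^{- a s^{2}} \, ds = \frac{7 \sqrt{\pi}}{2 a^{\frac{3}{2}}}.$$

Repeating twice in total — each differentiation brings down another $(-s^2)$ — gives
$$\frac{d^{2}J}{da^{2}} = \int_{-\infty}^{\infty} - 7 s^{4} e^{- a s^{2}} \, ds = - \frac{21 \sqrt{\pi}}{4 a^{\frac{5}{2}}},$$
and the integrand here is exactly the target integrand, so $I = - \frac{21 \sqrt{\pi}}{4 a^{\frac{5}{2}}}$.

Setting $a = \frac{1}{5}$:
$$I = - \frac{525 \sqrt{5} \sqrt{\pi}}{4}.$$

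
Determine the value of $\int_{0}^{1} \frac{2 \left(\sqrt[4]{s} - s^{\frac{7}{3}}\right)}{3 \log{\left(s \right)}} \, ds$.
$\log{\left(\frac{3^{\frac{2}{3}}}{4} \right)}$

Introduce a parameter $a$ in the exponent: let $I(a) = \int_{0}^{1} \frac{2 \left(- s^{\frac{7}{3}} + s^{a}\right)}{3 \log{\left(s \right)}} \, ds$.

Since $\dfrac{\partial}{\partial a}\,s^{a} = s^{a} \ln s$, the $\ln s$ in the denominator cancels and
$$\frac{dI}{da} = \int_{0}^{1} \frac{2}{3} s^{a} \, ds = \frac{2}{3} \left[\frac{s^{a+1}}{a+1}\right]_0^1 = \frac{2}{3 \left(a + 1\right)}.$$

Integrating with respect to $a$ gives $I(a) = \log{\left(\frac{\sqrt[3]{10} \cdot 3^{\frac{2}{3}} \left(a + 1\right)^{\frac{2}{3}}}{10} \right)} + C$.

At $a = \frac{7}{3}$ the integrand is identically $0$, so $I(\frac{7}{3}) = 0$. The closed form gives $0$, hence $C = 0$.

Setting $a = \frac{1}{4}$:
$$I = \log{\left(\frac{3^{\frac{2}{3}}}{4} \right)}.$$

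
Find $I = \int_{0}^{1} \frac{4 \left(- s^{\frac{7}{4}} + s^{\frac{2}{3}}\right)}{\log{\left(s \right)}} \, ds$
$- \log{\left(\frac{1185921}{160000} \right)}$

Replace the exponent $\frac{7}{4}$ by a parameter $a$: let $I(a) = \int_{0}^{1} \frac{4 \left(s^{\frac{2}{3}} - s^{a}\right)}{\log{\left(s \right)}} \, ds$.

Since $\dfrac{\partial}{\partial a}\,s^{a} = s^{a} \ln s$, the $\ln s$ in the denominator cancels and
$$\frac{dI}{da} = \int_{0}^{1} -4 s^{a} \, ds = -4 \left[\frac{s^{a+1}}{a+1}\right]_0^1 = - \frac{4}{a + 1}.$$

Integrating with respect to $a$ gives $I(a) = - \log{\left(\frac{81 \left(a + 1\right)^{4}}{625} \right)} + C$.

At $a = \frac{2}{3}$ the integrand is identically $0$, so $I(\frac{2}{3}) = 0$. The closed form gives $0$, hence $C = 0$.

Setting $a = \frac{7}{4}$:
$$I = - \log{\left(\frac{1185921}{160000} \right)}.$$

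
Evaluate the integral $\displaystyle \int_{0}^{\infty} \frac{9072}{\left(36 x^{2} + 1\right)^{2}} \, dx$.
$378 \pi$

Start from the standard arctangent integral
$$J(a) = \int_{0}^{\infty} \frac{7}{a^{2} + x^{2}} \, dx = \frac{7 \pi}{2 a}.$$

Differentiating under the integral sign with respect to $a$,
$$\frac{dJ}{da} = \int_{0}^{\infty} - \frac{14 a}{\left(a^{2} + x^{2}\right)^{2}} \, dx = - \frac{7 \pi}{2 a^{2}},$$
so $\int_{0}^{\infty} \frac{7}{\left(a^{2} + x^{2}\right)^{2}} \, dx = \frac{7 \pi}{4 a^{3}}$.

Setting $a = \frac{1}{6}$:
$$I = 378 \pi.$$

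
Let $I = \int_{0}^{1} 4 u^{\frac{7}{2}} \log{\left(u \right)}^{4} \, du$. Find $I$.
$\frac{1024}{19683}$

Consider the simpler parametrised integral
$$J(a) = \int_{0}^{1} 4 u^{a} \, du = \frac{4}{a + 1}.$$

Differentiating under the integral sign brings down a factor of $\ln u$:
$$\frac{dJ}{da} = \int_{0}^{1} 4 u^{a} \log{\left(u \right)} \, du = - \frac{4}{\left(a + 1\right)^{2}}.$$

Repeating $4$ times in total — each differentiation brings down another $\ln u$ — gives
$$\frac{d^{4}J}{da^{4}} = \int_{0}^{1} 4 u^{a} \log{\left(u \right)}^{4} \, du = \frac{96}{\left(a + 1\right)^{5}},$$
and the integrand here is exactly the target integrand, so $I = \frac{96}{\left(a + 1\right)^{5}}$.

Setting $a = \frac{7}{2}$:
$$I = \frac{1024}{19683}.$$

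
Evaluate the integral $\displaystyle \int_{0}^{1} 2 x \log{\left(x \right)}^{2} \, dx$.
$\frac{1}{2}$

Consider the simpler parametrised integral
$$J(a) = \int_{0}^{1} 2 x^{a} \, dx = \frac{2}{a + 1}.$$

Differentiating under the integral sign brings down a factor of $\ln x$:
$$\frac{dJ}{da} = \int_{0}^{1} 2 x^{a} \log{\left(x \right)} \, dx = - \frac{2}{\left(a + 1\right)^{2}}.$$

Repeating twice in total — each differentiation brings down another $\ln x$ — gives
$$\frac{d^{2}J}{da^{2}} = \int_{0}^{1} 2 x^{a} \log{\left(x \right)}^{2} \, dx = \frac{4}{\left(a + 1\right)^{3}},$$
and the integrand here is exactly the target integrand, so $I = \frac{4}{\left(a + 1\right)^{3}}$.

Setting $a = 1$:
$$I = \frac{1}{2}.$$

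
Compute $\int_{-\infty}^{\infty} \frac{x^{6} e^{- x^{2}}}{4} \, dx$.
$\frac{15 \sqrt{\pi}}{32}$

Start from the elementary integral
$$J(a) = \int_{-\infty}^{\infty} \frac{e^{- a x^{2}}}{4} \, dx = \frac{\sqrt{\pi}}{4 \sqrt{a}}.$$

Differentiating under the integral sign brings down a factor of $(-x^2)$:
$$\frac{dJ}{da} = \int_{-\infty}^{\infty} - \frac{x^{2} e^{- a x^{2}}}{4} \, dx = - \frac{\sqrt{\pi}}{8 a^{\frac{3}{2}}}.$$

Repeating $3$ times in total — each differentiation brings down another $(-x^2)$ — gives
$$\frac{d^{3}J}{da^{3}} = \int_{-\infty}^{\infty} - \frac{x^{6} e^{- a x^{2}}}{4} \, dx = - \frac{15 \sqrt{\pi}}{32 a^{\frac{7}{2}}},$$
and the integrand here is $(-1)^{3}$ times the target integrand, so $I = (-1)^{3}\,\frac{d^{3}J}{da^{3}} = \frac{15 \sqrt{\pi}}{32 a^{\frac{7}{2}}}$.

Setting $a = 1$:
$$I = \frac{15 \sqrt{\pi}}{32}.$$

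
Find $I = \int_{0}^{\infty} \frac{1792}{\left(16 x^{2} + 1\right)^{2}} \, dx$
$112 \pi$

Recall the elementary integral
$$J(a) = \int_{0}^{\infty} \frac{7}{a^{2} + x^{2}} \, dx = \frac{7 \pi}{2 a}.$$

Differentiating under the integral sign with respect to $a$,
$$\frac{dJ}{da} = \int_{0}^{\infty} - \frac{14 a}{\left(a^{2} + x^{2}\right)^{2}} \, dx = - \frac{7 \pi}{2 a^{2}},$$
so $\int_{0}^{\infty} \frac{7}{\left(a^{2} + x^{2}\right)^{2}} \, dx = \frac{7 \pi}{4 a^{3}}$.

Setting $a = \frac{1}{4}$:
$$I = 112 \pi.$$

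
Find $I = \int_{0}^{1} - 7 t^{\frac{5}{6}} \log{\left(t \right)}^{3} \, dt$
$\frac{54432}{14641}$

Begin with the known integral
$$J(a) = \int_{0}^{1} - 7 t^{a} \, dt = - \frac{7}{a + 1}.$$

Differentiating under the integral sign brings down a factor of $\ln t$:
$$\frac{dJ}{da} = \int_{0}^{1} - 7 t^{a} \log{\left(t \right)} \, dt = \frac{7}{\left(a + 1\right)^{2}}.$$

Repeating $3$ times in total — each differentiation brings down another $\ln t$ — gives
$$\frac{d^{3}J}{da^{3}} = \int_{0}^{1} - 7 t^{a} \log{\left(t \right)}^{3} \, dt = \frac{42}{\left(a + 1\right)^{4}},$$
and the integrand here is exactly the target integrand, so $I = \frac{42}{\left(a + 1\right)^{4}}$.

Setting $a = \frac{5}{6}$:
$$I = \frac{54432}{14641}.$$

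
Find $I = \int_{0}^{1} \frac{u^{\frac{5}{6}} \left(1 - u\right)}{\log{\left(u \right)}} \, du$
$\log{\left(\frac{11}{17} \right)}$

Consider the one-parameter family: let $I(a) = \int_{0}^{1} \frac{- u^{\frac{11}{6}} + u^{a}}{\log{\left(u \right)}} \, du$.

Since $\dfrac{\partial}{\partial a}\,u^{a} = u^{a} \ln u$, the $\ln u$ in the denominator cancels and
$$\frac{dI}{da} = \int_{0}^{1} u^{a} \, du = \left[\frac{u^{a+1}}{a+1}\right]_0^1 = \frac{1}{a + 1}.$$

Integrating with respect to $a$ gives $I(a) = \log{\left(\frac{6 a}{17} + \frac{6}{17} \right)} + C$.

At $a = \frac{11}{6}$ the integrand is identically $0$, so $I(\frac{11}{6}) = 0$. The closed form gives $0$, hence $C = 0$.

Setting $a = \frac{5}{6}$:
$$I = \log{\left(\frac{11}{17} \right)}.$$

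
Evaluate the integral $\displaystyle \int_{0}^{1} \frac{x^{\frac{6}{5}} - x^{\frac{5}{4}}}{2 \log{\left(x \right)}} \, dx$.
$\log{\left(\frac{2 \sqrt{55}}{15} \right)}$

Replace the exponent $\frac{5}{4}$ by a parameter $a$: let $I(a) = \int_{0}^{1} \frac{x^{\frac{6}{5}} - x^{a}}{2 \log{\left(x \right)}} \, dx$.

Since $\dfrac{\partial}{\partial a}\,x^{a} = x^{a} \ln x$, the $\ln x$ in the denominator cancels and
$$\frac{dI}{da} = \int_{0}^{1} - \frac{1}{2} x^{a} \, dx = - \frac{1}{2} \left[\frac{x^{a+1}}{a+1}\right]_0^1 = - \frac{1}{2 a + 2}.$$

Integrating with respect to $a$ gives $I(a) = - \frac{\log{\left(a + 1 \right)}}{2} - \frac{\log{\left(5 \right)}}{2} + \frac{\log{\left(11 \right)}}{2} + C$.

At $a = \frac{6}{5}$ the integrand is identically $0$, so $I(\frac{6}{5}) = 0$. The closed form gives $0$, hence $C = 0$.

Setting $a = \frac{5}{4}$:
$$I = \log{\left(\frac{2 \sqrt{55}}{15} \right)}.$$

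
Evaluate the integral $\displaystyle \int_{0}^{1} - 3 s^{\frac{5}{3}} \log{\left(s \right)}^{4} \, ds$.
$- \frac{2187}{4096}$

Consider the simpler parametrised integral
$$J(a) = \int_{0}^{1} - 3 s^{a} \, ds = - \frac{3}{a + 1}.$$

Differentiating under the integral sign brings down a factor of $\ln s$:
$$\frac{dJ}{da} = \int_{0}^{1} - 3 s^{a} \log{\left(s \right)} \, ds = \frac{3}{\left(a + 1\right)^{2}}.$$

Repeating $4$ times in total — each differentiation brings down another $\ln s$ — gives
$$\frac{d^{4}J}{da^{4}} = \int_{0}^{1} - 3 s^{a} \log{\left(s \right)}^{4} \, ds = - \frac{72}{\left(a + 1\right)^{5}},$$
and the integrand here is exactly the target integrand, so $I = - \frac{72}{\left(a + 1\right)^{5}}$.

Setting $a = \frac{5}{3}$:
$$I = - \frac{2187}{4096}.$$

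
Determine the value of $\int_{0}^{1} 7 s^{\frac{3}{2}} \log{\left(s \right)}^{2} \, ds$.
$\frac{112}{125}$

Begin with the known integral
$$J(a) = \int_{0}^{1} 7 s^{a} \, ds = \frac{7}{a + 1}.$$

Differentiating under the integral sign brings down a factor of $\ln s$:
$$\frac{dJ}{da} = \int_{0}^{1} 7 s^{a} \log{\left(s \right)} \, ds = - \frac{7}{\left(a + 1\right)^{2}}.$$

Repeating twice in total — each differentiation brings down another $\ln s$ — gives
$$\frac{d^{2}J}{da^{2}} = \int_{0}^{1} 7 s^{a} \log{\left(s \right)}^{2} \, ds = \frac{14}{\left(a + 1\right)^{3}},$$
and the integrand here is exactly the target integrand, so $I = \frac{14}{\left(a + 1\right)^{3}}$.

Setting $a = \frac{3}{2}$:
$$I = \frac{112}{125}.$$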